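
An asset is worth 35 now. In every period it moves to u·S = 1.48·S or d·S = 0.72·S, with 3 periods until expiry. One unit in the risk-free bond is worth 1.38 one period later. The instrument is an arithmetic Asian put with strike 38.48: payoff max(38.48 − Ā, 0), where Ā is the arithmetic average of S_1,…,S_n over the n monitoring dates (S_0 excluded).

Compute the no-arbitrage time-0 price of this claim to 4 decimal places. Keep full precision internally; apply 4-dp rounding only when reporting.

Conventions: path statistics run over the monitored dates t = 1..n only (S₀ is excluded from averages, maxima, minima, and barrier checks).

Under the martingale measure an up-move has probability p* = 0.8684; value the claim as the probability-weighted average of per-path payoffs, discounted 3 periods at R = 1.38.
Enumerate all 2^3 = 8 price paths (U = up ×1.48, D = down ×0.72); each path with k up-moves has probability p*^k·(1−p*)^(3−k).
DDD: Ā=18.8026, payoff=19.6774, prob=0.002278
UDD: Ā=38.6497, payoff=0.0000, prob=0.015035
DUD: Ā=29.7830, payoff=8.6970, prob=0.015035
UUD: Ā=61.2207, payoff=0.0000, prob=0.099231
DDU: Ā=23.3990, payoff=15.0810, prob=0.015035
UDU: Ā=48.0980, payoff=0.0000, prob=0.099231
DUU: Ā=39.2314, payoff=0.0000, prob=0.099231
UUU: Ā=80.6422, payoff=0.0000, prob=0.654924
Price = Σ prob·payoff / R^3 = 0.402327 / 2.628072 = 0.1531

price = 0.1531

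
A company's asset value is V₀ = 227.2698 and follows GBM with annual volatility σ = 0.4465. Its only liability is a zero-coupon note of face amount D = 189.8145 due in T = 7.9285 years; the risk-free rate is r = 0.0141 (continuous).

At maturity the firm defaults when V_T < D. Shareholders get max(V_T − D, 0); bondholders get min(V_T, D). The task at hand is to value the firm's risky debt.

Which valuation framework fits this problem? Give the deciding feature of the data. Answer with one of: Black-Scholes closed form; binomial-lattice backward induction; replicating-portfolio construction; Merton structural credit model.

framework: Merton structural credit model

Key observation: a levered firm with one bullet debt due at 7.9285 years is the canonical structural-credit setup: equity is a call on the firm's assets struck at the face value.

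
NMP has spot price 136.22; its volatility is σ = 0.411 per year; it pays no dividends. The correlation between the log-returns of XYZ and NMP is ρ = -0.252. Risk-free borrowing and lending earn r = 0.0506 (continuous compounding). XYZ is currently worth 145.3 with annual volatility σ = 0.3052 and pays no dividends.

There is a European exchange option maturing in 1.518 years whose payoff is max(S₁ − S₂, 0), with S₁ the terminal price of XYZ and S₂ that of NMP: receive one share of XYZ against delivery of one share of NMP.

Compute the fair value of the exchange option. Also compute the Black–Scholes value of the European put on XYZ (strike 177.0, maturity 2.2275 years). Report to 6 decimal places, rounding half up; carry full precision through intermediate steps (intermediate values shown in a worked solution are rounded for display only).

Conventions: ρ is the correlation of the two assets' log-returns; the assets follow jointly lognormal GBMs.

exchange price = 43.359405
price(XYZ put K=177.0) = 34.212205

σ_eff = √(σ₁² + σ₂² − 2ρσ₁σ₂) = √(0.3052² + 0.411² − 2·-0.252·0.3052·0.411) = 0.570341
d₁ = (ln(S₁/S₂) + (q₂ − q₁ + σ_eff²/2)T) / (σ_eff√T) = (ln(145.3/136.22) + (0.0 − 0.0 + 0.162644)·1.518) / 0.702700 = 0.443181
d₂ = d₁ − σ_eff√T = 0.443181 − 0.702700 = -0.259520
N(d₁) = 0.671182,  N(d₂) = 0.397617
V = S₁·e^{−q₁T}·N(d₁) − S₂·e^{−q₂T}·N(d₂) = 97.522815 − 54.163410 = 43.359405
[vanilla: XYZ put K=177.0]
σ√T = 0.3052·√2.2275 = 0.455505
d₁ = (ln(S/K) + (r+σ²/2)T) / (σ√T) = (ln(145.3/177.0) + (0.0506+0.3052²/2)·2.2275) / 0.455505 = (-0.197349 + 0.216454) / 0.455505 = 0.041942
d₂ = d₁ − σ√T = 0.041942 − 0.455505 = -0.413563
e^{−rT} = 0.893408
N(−d₁) = 0.483272,  N(−d₂) = 0.660403
price = K·e^{−rT}·N(−d₂) − S·N(−d₁) = 104.431688 − 70.219483 = 34.212205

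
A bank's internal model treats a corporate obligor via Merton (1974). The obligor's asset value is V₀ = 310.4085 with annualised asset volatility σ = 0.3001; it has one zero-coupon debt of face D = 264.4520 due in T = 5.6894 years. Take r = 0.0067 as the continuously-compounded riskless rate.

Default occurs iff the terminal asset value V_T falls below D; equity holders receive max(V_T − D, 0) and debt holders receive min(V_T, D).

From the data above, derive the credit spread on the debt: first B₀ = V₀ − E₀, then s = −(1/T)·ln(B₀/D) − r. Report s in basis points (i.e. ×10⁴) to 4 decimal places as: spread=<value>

Work the structural quantities from V₀ = 310.4085 against face 264.4520:
d₁ = [ln(V₀/D) + (r + σ²/2)T] / (σ√T)
   = [ln(310.4085/264.4520) + (0.0067 + 0.5·0.3001²)·5.6894] / (0.3001·√5.6894)
   = [0.160229 + 0.294313] / 0.715812 = 0.635002
d₂ = d₁ − σ√T = 0.635002 − 0.715812 = -0.080811
N(d₁) = 0.737286,  N(d₂) = 0.467796,  e^(−rT) = 0.962598
E₀ = V₀·N(d₁) − D·e^(−rT)·N(d₂)
   = 310.4085·0.737286 − 264.4520·0.962598·0.467796 = 109.777236
B₀ = V₀ − E₀ = 310.4085 − 109.777236 = 200.631264
spread = −(1/T)·ln(B₀/D) − r = −(1/5.6894)·ln(200.631264/264.4520) − 0.0067 = 0.04184485
in basis points: 0.04184485 × 10⁴ = 418.4485 bp

spread=418.4485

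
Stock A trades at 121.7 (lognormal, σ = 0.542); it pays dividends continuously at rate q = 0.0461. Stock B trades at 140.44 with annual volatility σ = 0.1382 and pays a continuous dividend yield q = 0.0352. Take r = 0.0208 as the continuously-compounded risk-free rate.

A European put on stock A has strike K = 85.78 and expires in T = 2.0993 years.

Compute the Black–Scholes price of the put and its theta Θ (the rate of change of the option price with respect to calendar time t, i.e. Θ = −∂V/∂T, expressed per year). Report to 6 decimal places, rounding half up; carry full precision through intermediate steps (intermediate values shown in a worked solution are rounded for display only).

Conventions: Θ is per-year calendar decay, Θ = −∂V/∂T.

price = 17.182634
Θ = -6.385526

σ√T = 0.542·√2.0993 = 0.785302
d₁ = (ln(S/K) + (r−q+σ²/2)T) / (σ√T) = (ln(121.7/85.78) + (0.0208−0.0461+0.542²/2)·2.0993) / 0.785302 = (0.349773 + 0.255237) / 0.785302 = 0.770418
d₂ = d₁ − σ√T = 0.770418 − 0.785302 = -0.014884
e^{−rT} = 0.957274
e^{−qT} = 0.907758
N(−d₁) = 0.220526,  N(−d₂) = 0.505938
Put price V = K·e^{−rT}·N(−d₂) − S·e^{−qT}·N(−d₁) = 41.545063 − 24.362429 = 17.182634
φ(d₁) = (1/√(2π))·e^{−d₁²/2} = 0.296499
Θ = −S·e^{−qT}·φ(d₁)·σ/(2√T) − q·S·e^{−qT}·N(−d₁) + r·K·e^{−rT}·N(−d₂) = −6.126556 − 1.123108 + 0.864137 = -6.385526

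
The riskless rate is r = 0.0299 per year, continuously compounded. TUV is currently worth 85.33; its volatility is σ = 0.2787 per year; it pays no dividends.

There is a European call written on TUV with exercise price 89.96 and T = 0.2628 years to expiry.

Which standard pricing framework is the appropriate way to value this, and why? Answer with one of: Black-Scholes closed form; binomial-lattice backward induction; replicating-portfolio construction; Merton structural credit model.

Key observation: a European claim on TUV (strike 89.96) — a lognormal (GBM) underlying with constant rate and volatility — has an exact closed-form value; no lattice or capital structure is involved.

framework: Black-Scholes closed form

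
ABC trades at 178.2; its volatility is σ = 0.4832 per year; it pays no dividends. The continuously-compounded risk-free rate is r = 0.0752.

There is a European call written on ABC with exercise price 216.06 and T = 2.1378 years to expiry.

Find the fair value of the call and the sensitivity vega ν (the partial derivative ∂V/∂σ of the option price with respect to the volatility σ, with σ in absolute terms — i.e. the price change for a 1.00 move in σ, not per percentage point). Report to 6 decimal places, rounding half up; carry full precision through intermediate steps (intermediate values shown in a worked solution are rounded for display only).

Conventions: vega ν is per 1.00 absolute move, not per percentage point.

σ√T = 0.4832·√2.1378 = 0.706497
d₁ = (ln(S/K) + (r+σ²/2)T) / (σ√T) = (ln(178.2/216.06) + (0.0752+0.4832²/2)·2.1378) / 0.706497 = (-0.192650 + 0.410332) / 0.706497 = 0.308115
d₂ = d₁ − σ√T = 0.308115 − 0.706497 = -0.398383
e^{−rT} = 0.851494
N(d₁) = 0.621002,  N(d₂) = 0.345174
Call price V = S·N(d₁) − K·e^{−rT}·N(d₂) = 110.662632 − 63.503000 = 47.159632
φ(d₁) = (1/√(2π))·e^{−d₁²/2} = 0.380448
ν = S·φ(d₁)·√T = 99.125757

price = 47.159632
ν = 99.125757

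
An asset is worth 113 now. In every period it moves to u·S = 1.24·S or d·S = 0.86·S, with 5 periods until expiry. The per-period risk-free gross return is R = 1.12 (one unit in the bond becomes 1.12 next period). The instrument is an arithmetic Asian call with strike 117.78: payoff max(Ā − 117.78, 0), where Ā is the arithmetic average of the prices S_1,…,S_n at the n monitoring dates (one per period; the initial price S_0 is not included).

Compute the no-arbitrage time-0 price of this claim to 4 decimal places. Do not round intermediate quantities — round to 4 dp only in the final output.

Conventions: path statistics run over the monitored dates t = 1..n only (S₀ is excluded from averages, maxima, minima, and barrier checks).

No-arbitrage gives p* = (R−d)/(u−d) = 0.6842: enumerate every path, weight its payoff by its p*-probability, and discount by R^5.
Enumerate all 2^5 = 32 price paths (U = up ×1.24, D = down ×0.86); each path with k up-moves has probability p*^k·(1−p*)^(5−k).
DDDDD: Ā=73.5199, payoff=0.0000, prob=0.003140
UDDDD: Ā=106.0054, payoff=0.0000, prob=0.006804
DUDDD: Ā=97.4174, payoff=0.0000, prob=0.006804
UUDDD: Ā=140.4623, payoff=22.6823, prob=0.014743
DDUDD: Ā=90.0317, payoff=0.0000, prob=0.006804
UDUDD: Ā=129.8131, payoff=12.0331, prob=0.014743
DUUDD: Ā=121.2251, payoff=3.4451, prob=0.014743
UUUDD: Ā=174.7898, payoff=57.0098, prob=0.031942
DDDUD: Ā=83.6800, payoff=0.0000, prob=0.006804
UDDUD: Ā=120.6549, payoff=2.8749, prob=0.014743
DUDUD: Ā=112.0669, payoff=0.0000, prob=0.014743
UUDUD: Ā=161.5848, payoff=43.8048, prob=0.031942
DDUUD: Ā=104.6812, payoff=0.0000, prob=0.014743
UDUUD: Ā=150.9357, payoff=33.1557, prob=0.031942
DUUUD: Ā=142.3477, payoff=24.5677, prob=0.031942
UUUUD: Ā=205.2456, payoff=87.4656, prob=0.069208
DDDDU: Ā=78.2176, payoff=0.0000, prob=0.006804
UDDDU: Ā=112.7788, payoff=0.0000, prob=0.014743
DUDDU: Ā=104.1908, payoff=0.0000, prob=0.014743
UUDDU: Ā=150.2286, payoff=32.4486, prob=0.031942
DDUDU: Ā=96.8051, payoff=0.0000, prob=0.014743
UDUDU: Ā=139.5795, payoff=21.7995, prob=0.031942
DUUDU: Ā=130.9915, payoff=13.2115, prob=0.031942
UUUDU: Ā=188.8715, payoff=71.0915, prob=0.069208
DDDUU: Ā=90.4535, payoff=0.0000, prob=0.014743
UDDUU: Ā=130.4213, payoff=12.6413, prob=0.031942
DUDUU: Ā=121.8333, payoff=4.0533, prob=0.031942
UUDUU: Ā=175.6666, payoff=57.8866, prob=0.069208
DDUUU: Ā=114.4476, payoff=0.0000, prob=0.031942
UDUUU: Ā=165.0174, payoff=47.2374, prob=0.069208
DUUUU: Ā=156.4294, payoff=38.6494, prob=0.069208
UUUUU: Ā=225.5494, payoff=107.7694, prob=0.149951
Price = Σ prob·payoff / R^5 = 45.440896 / 1.762342 = 25.7844

price = 25.7844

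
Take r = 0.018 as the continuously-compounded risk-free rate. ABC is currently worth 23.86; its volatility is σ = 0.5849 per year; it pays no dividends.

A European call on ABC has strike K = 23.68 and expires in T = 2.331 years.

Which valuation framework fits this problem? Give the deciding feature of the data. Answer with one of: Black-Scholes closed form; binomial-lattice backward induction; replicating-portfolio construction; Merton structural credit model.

Key observation: a European-exercise option on ABC struck at 23.68 — a GBM underlying with constant parameters — admits an analytic price: the data contain no early exercise, no discrete tree, no debt structure.

framework: Black-Scholes closed form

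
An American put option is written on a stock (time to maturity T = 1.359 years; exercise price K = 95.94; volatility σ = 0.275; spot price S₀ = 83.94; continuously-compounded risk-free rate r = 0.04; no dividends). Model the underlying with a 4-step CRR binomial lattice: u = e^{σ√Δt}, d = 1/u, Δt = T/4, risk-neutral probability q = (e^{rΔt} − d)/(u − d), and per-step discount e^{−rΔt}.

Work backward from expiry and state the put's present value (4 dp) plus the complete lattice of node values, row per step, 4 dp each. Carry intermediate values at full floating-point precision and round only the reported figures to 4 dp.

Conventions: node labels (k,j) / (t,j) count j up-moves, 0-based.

params: Δt=0.33975 u=1.17385 d=0.85189 q=0.50251 e^(-rΔt)=0.98650
t_4 payoffs: 51.7308 35.0227 12.0000 0.0000 0.0000
k=3: node(3,0) S=51.8952 payoff=44.0448 vs cont=42.7498 → 44.0448 [stop]  node(3,1) S=71.5081 payoff=24.4319 vs cont=23.1369 → 24.4319 [stop]  node(3,2) S=98.5333 payoff=0.0000 vs cont=5.8893 → 5.8893 [wait]  node(3,3) S=135.7723 payoff=0.0000 vs cont=0.0000 → 0.0000 [wait]
k=2: node(2,0) S=60.9173 payoff=35.0227 vs cont=33.7277 → 35.0227 [stop]  node(2,1) S=83.9400 payoff=12.0000 vs cont=14.9100 → 14.9100 [wait]  node(2,2) S=115.6637 payoff=0.0000 vs cont=2.8903 → 2.8903 [wait]
k=1: node(1,0) S=71.5081 payoff=24.4319 vs cont=24.5795 → 24.5795 [wait]  node(1,1) S=98.5333 payoff=0.0000 vs cont=8.7503 → 8.7503 [wait]
k=0: node(0,0) S=83.9400 payoff=12.0000 vs cont=16.4007 → 16.4007 [wait]

price = 16.4007
tree:
16.4007
24.5795 8.7503
35.0227 14.9100 2.8903
44.0448 24.4319 5.8893 0.0000
51.7308 35.0227 12.0000 0.0000 0.0000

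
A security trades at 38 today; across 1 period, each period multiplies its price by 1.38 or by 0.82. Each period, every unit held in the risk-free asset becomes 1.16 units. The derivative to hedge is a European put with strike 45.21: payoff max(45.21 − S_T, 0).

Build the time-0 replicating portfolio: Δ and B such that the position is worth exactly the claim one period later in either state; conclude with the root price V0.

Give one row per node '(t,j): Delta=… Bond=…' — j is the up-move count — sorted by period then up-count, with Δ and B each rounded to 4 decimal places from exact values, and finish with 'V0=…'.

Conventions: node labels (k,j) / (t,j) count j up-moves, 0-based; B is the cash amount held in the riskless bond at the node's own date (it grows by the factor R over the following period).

(0,0): Delta=-0.6602 Bond=29.8476
V0=4.7583

Arbitrage-free pricing uses the up-move probability p* = (R−d)/(u−d) = 0.6071, discounting each step at R = 1.16.
Terminal payoffs: V(1,0)=14.0500, V(1,1)=0.0000
(0,0): S=38.0000. Δ = (V_up−V_dn)/(S_up−S_dn) = (0.0000−14.0500)/(52.4400−31.1600) = -0.6602. V = [p*·0.0000 + (1−p*)·14.0500]/1.16 = 4.7583. B = V − Δ·S = 29.8476.
Verification: the root portfolio costs Δ(0,0)·S0 + B(0,0) = 4.7583, matching V0.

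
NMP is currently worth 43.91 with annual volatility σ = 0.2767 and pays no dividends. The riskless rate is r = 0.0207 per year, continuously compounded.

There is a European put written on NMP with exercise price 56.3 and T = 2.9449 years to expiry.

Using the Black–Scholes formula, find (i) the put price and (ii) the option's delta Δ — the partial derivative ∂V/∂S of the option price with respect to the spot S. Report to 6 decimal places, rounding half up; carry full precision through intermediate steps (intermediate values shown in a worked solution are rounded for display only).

price = 14.305704
Δ = -0.562634

σ√T = 0.2767·√2.9449 = 0.474837
d₁ = (ln(S/K) + (r+σ²/2)T) / (σ√T) = (ln(43.91/56.3) + (0.0207+0.2767²/2)·2.9449) / 0.474837 = (-0.248552 + 0.173694) / 0.474837 = -0.157650
d₂ = d₁ − σ√T = -0.157650 − 0.474837 = -0.632487
e^{−rT} = 0.940861
N(−d₁) = 0.562634,  N(−d₂) = 0.736466
Put price V = K·e^{−rT}·N(−d₂) − S·N(−d₁) = 39.010948 − 24.705244 = 14.305704
Δ = −N(−d₁) = -0.562634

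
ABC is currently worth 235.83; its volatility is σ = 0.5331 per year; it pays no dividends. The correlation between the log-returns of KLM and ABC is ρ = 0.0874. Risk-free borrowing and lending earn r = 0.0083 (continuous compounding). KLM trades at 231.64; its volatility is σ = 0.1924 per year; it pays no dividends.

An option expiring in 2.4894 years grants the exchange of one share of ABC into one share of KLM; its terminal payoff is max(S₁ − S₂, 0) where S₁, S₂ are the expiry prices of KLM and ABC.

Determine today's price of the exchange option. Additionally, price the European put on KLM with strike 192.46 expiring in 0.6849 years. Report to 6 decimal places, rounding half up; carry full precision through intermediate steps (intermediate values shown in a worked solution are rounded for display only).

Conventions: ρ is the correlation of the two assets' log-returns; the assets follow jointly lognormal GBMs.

σ_eff = √(σ₁² + σ₂² − 2ρσ₁σ₂) = √(0.1924² + 0.5331² − 2·0.0874·0.1924·0.5331) = 0.550713
d₁ = (ln(S₁/S₂) + (q₂ − q₁ + σ_eff²/2)T) / (σ_eff√T) = (ln(231.64/235.83) + (0.0 − 0.0 + 0.151642)·2.4894) / 0.868905 = 0.413821
d₂ = d₁ − σ_eff√T = 0.413821 − 0.868905 = -0.455084
N(d₁) = 0.660497,  N(d₂) = 0.324524
V = S₁·e^{−q₁T}·N(d₁) − S₂·e^{−q₂T}·N(d₂) = 152.997630 − 76.532588 = 76.465042
[vanilla: KLM put K=192.46]
σ√T = 0.1924·√0.6849 = 0.159228
d₁ = (ln(S/K) + (r+σ²/2)T) / (σ√T) = (ln(231.64/192.46) + (0.0083+0.1924²/2)·0.6849) / 0.159228 = (0.185296 + 0.018361) / 0.159228 = 1.279033
d₂ = d₁ − σ√T = 1.279033 − 0.159228 = 1.119805
e^{−rT} = 0.994331
N(−d₁) = 0.100443,  N(−d₂) = 0.131398
price = K·e^{−rT}·N(−d₂) − S·N(−d₁) = 25.145577 − 23.266549 = 1.879028

exchange price = 76.465042
price(KLM put K=192.46) = 1.879028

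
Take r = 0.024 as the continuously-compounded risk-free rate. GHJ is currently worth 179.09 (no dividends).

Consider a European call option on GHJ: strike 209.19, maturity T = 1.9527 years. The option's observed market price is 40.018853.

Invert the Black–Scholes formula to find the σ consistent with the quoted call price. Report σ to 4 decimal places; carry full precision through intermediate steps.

sigma = 0.4792

At σ = 0.4792 the Black–Scholes value reproduces the quote:
σ√T = 0.4792·√1.9527 = 0.669629
d₁ = (ln(S/K) + (r+σ²/2)T) / (σ√T) = (ln(179.09/209.19) + (0.024+0.4792²/2)·1.9527) / 0.669629 = (-0.155354 + 0.271067) / 0.669629 = 0.172800
d₂ = d₁ − σ√T = 0.172800 − 0.669629 = -0.496829
e^{−rT} = 0.954216
N(d₁) = 0.568596,  N(d₂) = 0.309655
V = S·N(d₁) − K·e^{−rT}·N(d₂) = 101.829821 − 61.810968 = 40.018853 (equal to the quote); since ∂V/∂σ > 0 for all σ, the implied volatility is unique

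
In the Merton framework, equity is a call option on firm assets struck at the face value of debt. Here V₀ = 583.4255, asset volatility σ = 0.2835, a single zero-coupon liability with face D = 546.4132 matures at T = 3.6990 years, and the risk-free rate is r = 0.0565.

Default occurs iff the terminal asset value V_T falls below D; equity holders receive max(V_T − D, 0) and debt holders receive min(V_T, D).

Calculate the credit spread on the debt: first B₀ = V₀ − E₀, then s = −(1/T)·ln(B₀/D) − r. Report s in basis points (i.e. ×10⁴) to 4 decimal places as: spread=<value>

spread=347.8428

Apply the equity-as-call identities (strike 546.4132, horizon 3.6990 years):
d₁ = [ln(V₀/D) + (r + σ²/2)T] / (σ√T)
   = [ln(583.4255/546.4132) + (0.0565 + 0.5·0.2835²)·3.6990] / (0.2835·√3.6990)
   = [0.065541 + 0.357642] / 0.545249 = 0.776128
d₂ = d₁ − σ√T = 0.776128 − 0.545249 = 0.230878
N(d₁) = 0.781163,  N(d₂) = 0.591295,  e^(−rT) = 0.811401
E₀ = V₀·N(d₁) − D·e^(−rT)·N(d₂)
   = 583.4255·0.781163 − 546.4132·0.811401·0.591295 = 193.593875
B₀ = V₀ − E₀ = 583.4255 − 193.593875 = 389.831625
spread = −(1/T)·ln(B₀/D) − r = −(1/3.6990)·ln(389.831625/546.4132) − 0.0565 = 0.03478428
in basis points: 0.03478428 × 10⁴ = 347.8428 bp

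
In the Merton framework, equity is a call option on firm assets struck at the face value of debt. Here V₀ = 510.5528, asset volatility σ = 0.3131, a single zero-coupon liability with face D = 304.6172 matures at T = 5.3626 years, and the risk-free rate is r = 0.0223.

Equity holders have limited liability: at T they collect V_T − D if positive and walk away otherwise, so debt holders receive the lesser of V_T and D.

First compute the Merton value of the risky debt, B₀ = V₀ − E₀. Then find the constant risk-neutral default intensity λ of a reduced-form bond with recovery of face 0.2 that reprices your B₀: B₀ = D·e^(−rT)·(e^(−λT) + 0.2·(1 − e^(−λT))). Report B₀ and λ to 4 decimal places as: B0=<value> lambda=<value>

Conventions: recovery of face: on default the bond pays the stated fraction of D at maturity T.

B0=243.1856 lambda=0.0250

Work the structural quantities from V₀ = 510.5528 against face 304.6172:
d₁ = [ln(V₀/D) + (r + σ²/2)T] / (σ√T)
   = [ln(510.5528/304.6172) + (0.0223 + 0.5·0.3131²)·5.3626] / (0.3131·√5.3626)
   = [0.516438 + 0.382438] / 0.725055 = 1.239736
d₂ = d₁ − σ√T = 1.239736 − 0.725055 = 0.514681
N(d₁) = 0.892463,  N(d₂) = 0.696612,  e^(−rT) = 0.887288
E₀ = V₀·N(d₁) − D·e^(−rT)·N(d₂)
   = 510.5528·0.892463 − 304.6172·0.887288·0.696612 = 267.367239
B₀ = V₀ − E₀ = 510.5528 − 267.367239 = 243.185561
e^(−λT) = (B₀·e^(rT)/D − 0.2)/(1 − 0.2) = (243.1856·1.127030/304.6172 − 0.2)/0.8 = 0.87468001
λ = −ln(0.87468001)/5.3626 = 0.024969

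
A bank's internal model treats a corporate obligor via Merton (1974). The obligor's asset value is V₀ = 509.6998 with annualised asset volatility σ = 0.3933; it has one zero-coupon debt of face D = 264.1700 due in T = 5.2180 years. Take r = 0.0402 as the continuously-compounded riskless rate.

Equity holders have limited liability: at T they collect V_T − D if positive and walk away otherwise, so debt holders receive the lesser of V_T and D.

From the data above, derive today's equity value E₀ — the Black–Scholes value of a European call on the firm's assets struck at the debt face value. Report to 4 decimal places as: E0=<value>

E0=320.3261

Work the structural quantities from V₀ = 509.6998 against face 264.1700:
d₁ = [ln(V₀/D) + (r + σ²/2)T] / (σ√T)
   = [ln(509.6998/264.1700) + (0.0402 + 0.5·0.3933²)·5.2180] / (0.3933·√5.2180)
   = [0.657229 + 0.613336] / 0.898413 = 1.414233
d₂ = d₁ − σ√T = 1.414233 − 0.898413 = 0.515821
N(d₁) = 0.921353,  N(d₂) = 0.697010,  e^(−rT) = 0.810776
E₀ = V₀·N(d₁) − D·e^(−rT)·N(d₂)
   = 509.6998·0.921353 − 264.1700·0.810776·0.697010 = 320.326113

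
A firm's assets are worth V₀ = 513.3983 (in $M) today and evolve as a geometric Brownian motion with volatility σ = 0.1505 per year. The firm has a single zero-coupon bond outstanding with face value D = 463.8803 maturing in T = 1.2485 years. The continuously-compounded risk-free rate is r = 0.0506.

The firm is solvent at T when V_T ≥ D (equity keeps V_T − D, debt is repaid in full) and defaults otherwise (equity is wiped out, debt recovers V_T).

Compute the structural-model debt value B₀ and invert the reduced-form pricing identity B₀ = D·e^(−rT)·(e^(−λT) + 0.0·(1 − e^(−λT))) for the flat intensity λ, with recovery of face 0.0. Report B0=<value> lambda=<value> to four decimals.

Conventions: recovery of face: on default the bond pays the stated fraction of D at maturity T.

With assets at 513.3983 and a single debt payment of 463.8803 at 1.2485 years:
d₁ = [ln(V₀/D) + (r + σ²/2)T] / (σ√T)
   = [ln(513.3983/463.8803) + (0.0506 + 0.5·0.1505²)·1.2485] / (0.1505·√1.2485)
   = [0.101425 + 0.077314] / 0.168163 = 1.062890
d₂ = d₁ − σ√T = 1.062890 − 0.168163 = 0.894727
N(d₁) = 0.856084,  N(d₂) = 0.814533,  e^(−rT) = 0.938780
E₀ = V₀·N(d₁) − D·e^(−rT)·N(d₂)
   = 513.3983·0.856084 − 463.8803·0.938780·0.814533 = 84.797819
B₀ = V₀ − E₀ = 513.3983 − 84.797819 = 428.600481
e^(−λT) = (B₀·e^(rT)/D − 0)/(1 − 0) = (428.6005·1.065212/463.8803 − 0)/1 = 0.98419897
λ = −ln(0.98419897)/1.2485 = 0.012757

B0=428.6005 lambda=0.0128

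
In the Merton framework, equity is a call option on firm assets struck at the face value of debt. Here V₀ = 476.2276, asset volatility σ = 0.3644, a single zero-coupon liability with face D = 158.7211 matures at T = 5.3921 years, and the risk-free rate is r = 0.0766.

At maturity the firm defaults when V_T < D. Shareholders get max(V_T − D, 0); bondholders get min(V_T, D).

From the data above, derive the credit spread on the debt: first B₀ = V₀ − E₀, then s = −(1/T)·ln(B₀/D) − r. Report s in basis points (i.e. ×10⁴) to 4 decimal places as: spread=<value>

Equity is a call on the firm's assets struck at D = 158.7211:
d₁ = [ln(V₀/D) + (r + σ²/2)T] / (σ√T)
   = [ln(476.2276/158.7211) + (0.0766 + 0.5·0.3644²)·5.3921] / (0.3644·√5.3921)
   = [1.098747 + 0.771036] / 0.846169 = 2.209703
d₂ = d₁ − σ√T = 2.209703 − 0.846169 = 1.363534
N(d₁) = 0.986437,  N(d₂) = 0.913643,  e^(−rT) = 0.661639
E₀ = V₀·N(d₁) − D·e^(−rT)·N(d₂)
   = 476.2276·0.986437 − 158.7211·0.661639·0.913643 = 373.821370
B₀ = V₀ − E₀ = 476.2276 − 373.821370 = 102.406230
spread = −(1/T)·ln(B₀/D) − r = −(1/5.3921)·ln(102.406230/158.7211) − 0.0766 = 0.00466723
in basis points: 0.00466723 × 10⁴ = 46.6723 bp

spread=46.6723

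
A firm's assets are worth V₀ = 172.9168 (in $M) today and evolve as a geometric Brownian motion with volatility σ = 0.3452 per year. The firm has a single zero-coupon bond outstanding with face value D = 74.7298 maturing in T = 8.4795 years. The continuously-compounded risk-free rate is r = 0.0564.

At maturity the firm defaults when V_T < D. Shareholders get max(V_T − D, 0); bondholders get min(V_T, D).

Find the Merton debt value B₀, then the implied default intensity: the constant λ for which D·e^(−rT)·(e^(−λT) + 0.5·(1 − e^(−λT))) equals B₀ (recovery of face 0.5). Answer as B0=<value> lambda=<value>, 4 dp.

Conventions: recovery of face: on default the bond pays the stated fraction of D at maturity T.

B0=42.6509 lambda=0.0204

Apply the equity-as-call identities (strike 74.7298, horizon 8.4795 years):
d₁ = [ln(V₀/D) + (r + σ²/2)T] / (σ√T)
   = [ln(172.9168/74.7298) + (0.0564 + 0.5·0.3452²)·8.4795] / (0.3452·√8.4795)
   = [0.838932 + 0.983465] / 1.005208 = 1.812955
d₂ = d₁ − σ√T = 1.812955 − 1.005208 = 0.807747
N(d₁) = 0.965081,  N(d₂) = 0.790382,  e^(−rT) = 0.619871
E₀ = V₀·N(d₁) − D·e^(−rT)·N(d₂)
   = 172.9168·0.965081 − 74.7298·0.619871·0.790382 = 130.265918
B₀ = V₀ − E₀ = 172.9168 − 130.265918 = 42.650882
e^(−λT) = (B₀·e^(rT)/D − 0.5)/(1 − 0.5) = (42.6509·1.613239/74.7298 − 0.5)/0.5 = 0.84146309
λ = −ln(0.84146309)/8.4795 = 0.020357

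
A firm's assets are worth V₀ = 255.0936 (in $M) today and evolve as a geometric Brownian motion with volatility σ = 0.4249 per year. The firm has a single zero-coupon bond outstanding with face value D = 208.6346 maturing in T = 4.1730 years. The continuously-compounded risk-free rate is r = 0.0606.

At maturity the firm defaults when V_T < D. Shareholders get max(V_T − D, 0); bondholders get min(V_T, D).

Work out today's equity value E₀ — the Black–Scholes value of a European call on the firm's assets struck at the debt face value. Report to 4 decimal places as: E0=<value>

E0=125.1559

Apply the equity-as-call identities (strike 208.6346, horizon 4.1730 years):
d₁ = [ln(V₀/D) + (r + σ²/2)T] / (σ√T)
   = [ln(255.0936/208.6346) + (0.0606 + 0.5·0.4249²)·4.1730] / (0.4249·√4.1730)
   = [0.201046 + 0.629581] / 0.867982 = 0.956963
d₂ = d₁ − σ√T = 0.956963 − 0.867982 = 0.088980
N(d₁) = 0.830707,  N(d₂) = 0.535451,  e^(−rT) = 0.776558
E₀ = V₀·N(d₁) − D·e^(−rT)·N(d₂)
   = 255.0936·0.830707 − 208.6346·0.776558·0.535451 = 125.155888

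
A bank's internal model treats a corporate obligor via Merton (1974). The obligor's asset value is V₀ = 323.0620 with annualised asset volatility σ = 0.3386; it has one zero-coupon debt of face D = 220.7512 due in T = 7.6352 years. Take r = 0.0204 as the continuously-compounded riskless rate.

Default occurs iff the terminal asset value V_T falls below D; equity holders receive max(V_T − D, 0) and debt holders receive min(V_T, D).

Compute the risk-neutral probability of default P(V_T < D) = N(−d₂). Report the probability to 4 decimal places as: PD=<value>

PD=0.4579

Apply the equity-as-call identities (strike 220.7512, horizon 7.6352 years):
d₁ = [ln(V₀/D) + (r + σ²/2)T] / (σ√T)
   = [ln(323.0620/220.7512) + (0.0204 + 0.5·0.3386²)·7.6352] / (0.3386·√7.6352)
   = [0.380808 + 0.593446] / 0.935615 = 1.041298
d₂ = d₁ − σ√T = 1.041298 − 0.935615 = 0.105683
risk-neutral PD = N(−d₂) = N(-0.105683) = 0.457917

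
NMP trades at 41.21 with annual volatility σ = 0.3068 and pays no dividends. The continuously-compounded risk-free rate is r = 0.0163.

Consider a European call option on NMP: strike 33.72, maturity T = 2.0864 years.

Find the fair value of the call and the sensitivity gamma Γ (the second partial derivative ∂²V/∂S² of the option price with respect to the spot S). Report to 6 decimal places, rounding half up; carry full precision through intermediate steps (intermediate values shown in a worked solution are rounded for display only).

price = 11.646382
Γ = 0.016478

σ√T = 0.3068·√2.0864 = 0.443153
d₁ = (ln(S/K) + (r+σ²/2)T) / (σ√T) = (ln(41.21/33.72) + (0.0163+0.3068²/2)·2.0864) / 0.443153 = (0.200590 + 0.132201) / 0.443153 = 0.750960
d₂ = d₁ − σ√T = 0.750960 − 0.443153 = 0.307807
e^{−rT} = 0.966563
N(d₁) = 0.773662,  N(d₂) = 0.620885
Call price V = S·N(d₁) − K·e^{−rT}·N(d₂) = 31.882599 − 20.236217 = 11.646382
φ(d₁) = (1/√(2π))·e^{−d₁²/2} = 0.300920
Γ = φ(d₁) / (S·σ·√T) = 0.016478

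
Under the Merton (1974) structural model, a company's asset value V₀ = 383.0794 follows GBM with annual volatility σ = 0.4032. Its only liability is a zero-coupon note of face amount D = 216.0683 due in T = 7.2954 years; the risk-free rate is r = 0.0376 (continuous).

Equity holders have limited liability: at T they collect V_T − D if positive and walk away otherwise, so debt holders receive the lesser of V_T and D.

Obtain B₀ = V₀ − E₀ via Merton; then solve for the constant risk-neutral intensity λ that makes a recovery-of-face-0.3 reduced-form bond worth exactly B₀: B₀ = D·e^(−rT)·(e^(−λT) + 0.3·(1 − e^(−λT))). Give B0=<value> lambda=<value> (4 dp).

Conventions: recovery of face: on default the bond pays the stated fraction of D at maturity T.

With assets at 383.0794 and a single debt payment of 216.0683 at 7.2954 years:
d₁ = [ln(V₀/D) + (r + σ²/2)T] / (σ√T)
   = [ln(383.0794/216.0683) + (0.0376 + 0.5·0.4032²)·7.2954] / (0.4032·√7.2954)
   = [0.572648 + 0.867315] / 1.089043 = 1.322227
d₂ = d₁ − σ√T = 1.322227 − 1.089043 = 0.233184
N(d₁) = 0.906954,  N(d₂) = 0.592191,  e^(−rT) = 0.760099
E₀ = V₀·N(d₁) − D·e^(−rT)·N(d₂)
   = 383.0794·0.906954 − 216.0683·0.760099·0.592191 = 250.177898
B₀ = V₀ − E₀ = 383.0794 − 250.177898 = 132.901502
e^(−λT) = (B₀·e^(rT)/D − 0.3)/(1 − 0.3) = (132.9015·1.315619/216.0683 − 0.3)/0.7 = 0.72746314
λ = −ln(0.72746314)/7.2954 = 0.043615

B0=132.9015 lambda=0.0436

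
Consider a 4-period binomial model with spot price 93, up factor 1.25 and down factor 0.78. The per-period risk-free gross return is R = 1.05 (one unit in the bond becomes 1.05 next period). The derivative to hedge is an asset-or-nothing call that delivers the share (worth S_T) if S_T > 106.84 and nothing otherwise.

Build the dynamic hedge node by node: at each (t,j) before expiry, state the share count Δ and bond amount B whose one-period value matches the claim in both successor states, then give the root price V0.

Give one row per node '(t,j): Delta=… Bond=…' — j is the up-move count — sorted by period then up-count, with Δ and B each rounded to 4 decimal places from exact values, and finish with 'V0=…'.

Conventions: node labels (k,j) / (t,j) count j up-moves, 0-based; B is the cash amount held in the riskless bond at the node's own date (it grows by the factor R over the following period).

(0,0): Delta=1.4995 Bond=-81.4953
(1,0): Delta=1.2439 Bond=-67.0299
(1,1): Delta=1.6176 Bond=-99.3035
(2,0): Delta=0.0000 Bond=0.0000
(2,1): Delta=1.8189 Bond=-122.5157
(2,2): Delta=1.5246 Bond=-90.7523
(3,0): Delta=0.0000 Bond=0.0000
(3,1): Delta=0.0000 Bond=0.0000
(3,2): Delta=2.6596 Bond=-223.9314
(3,3): Delta=1.0000 Bond=0.0000
V0=57.9569

Since d<R<u, set p* = (R−d)/(u−d) = 0.5745; price each node as the discounted p*-expectation of its children.
Payoffs at expiry: V(4,0)=0.0000, V(4,1)=0.0000, V(4,2)=0.0000, V(4,3)=141.6797, V(4,4)=227.0508
(3,0): S=44.1333. Δ = (V_up−V_dn)/(S_up−S_dn) = (0.0000−0.0000)/(55.1667−34.4240) = 0.0000. V = [p*·0.0000 + (1−p*)·0.0000]/1.05 = 0.0000. B = V − Δ·S = 0.0000.
(3,1): S=70.7265. Δ = (V_up−V_dn)/(S_up−S_dn) = (0.0000−0.0000)/(88.4081−55.1667) = 0.0000. V = [p*·0.0000 + (1−p*)·0.0000]/1.05 = 0.0000. B = V − Δ·S = 0.0000.
(3,2): S=113.3438. Δ = (V_up−V_dn)/(S_up−S_dn) = (141.6797−0.0000)/(141.6797−88.4081) = 2.6596. V = [p*·141.6797 + (1−p*)·0.0000]/1.05 = 77.5147. B = V − Δ·S = -223.9314.
(3,3): S=181.6406. Δ = (V_up−V_dn)/(S_up−S_dn) = (227.0508−141.6797)/(227.0508−141.6797) = 1.0000. V = [p*·227.0508 + (1−p*)·141.6797]/1.05 = 181.6406. B = V − Δ·S = 0.0000.
(2,0): S=56.5812. Δ = (V_up−V_dn)/(S_up−S_dn) = (0.0000−0.0000)/(70.7265−44.1333) = 0.0000. V = [p*·0.0000 + (1−p*)·0.0000]/1.05 = 0.0000. B = V − Δ·S = 0.0000.
(2,1): S=90.6750. Δ = (V_up−V_dn)/(S_up−S_dn) = (77.5147−0.0000)/(113.3438−70.7265) = 1.8189. V = [p*·77.5147 + (1−p*)·0.0000]/1.05 = 42.4093. B = V − Δ·S = -122.5157.
(2,2): S=145.3125. Δ = (V_up−V_dn)/(S_up−S_dn) = (181.6406−77.5147)/(181.6406−113.3438) = 1.5246. V = [p*·181.6406 + (1−p*)·77.5147]/1.05 = 130.7921. B = V − Δ·S = -90.7523.
(1,0): S=72.5400. Δ = (V_up−V_dn)/(S_up−S_dn) = (42.4093−0.0000)/(90.6750−56.5812) = 1.2439. V = [p*·42.4093 + (1−p*)·0.0000]/1.05 = 23.2026. B = V − Δ·S = -67.0299.
(1,1): S=116.2500. Δ = (V_up−V_dn)/(S_up−S_dn) = (130.7921−42.4093)/(145.3125−90.6750) = 1.6176. V = [p*·130.7921 + (1−p*)·42.4093]/1.05 = 88.7451. B = V − Δ·S = -99.3035.
(0,0): S=93.0000. Δ = (V_up−V_dn)/(S_up−S_dn) = (88.7451−23.2026)/(116.2500−72.5400) = 1.4995. V = [p*·88.7451 + (1−p*)·23.2026]/1.05 = 57.9569. B = V − Δ·S = -81.4953.
As a check, the time-0 holding Δ(0,0)·S0 + B(0,0) comes to 57.9569 — exactly V0.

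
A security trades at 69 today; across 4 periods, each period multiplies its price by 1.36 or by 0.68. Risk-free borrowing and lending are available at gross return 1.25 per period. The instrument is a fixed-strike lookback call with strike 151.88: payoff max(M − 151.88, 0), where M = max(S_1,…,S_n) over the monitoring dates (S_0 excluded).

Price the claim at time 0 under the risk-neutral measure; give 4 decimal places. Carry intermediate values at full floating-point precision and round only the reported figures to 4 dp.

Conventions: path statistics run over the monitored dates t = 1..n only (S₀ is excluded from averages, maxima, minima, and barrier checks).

No-arbitrage gives p* = (R−d)/(u−d) = 0.8382: enumerate every path, weight its payoff by its p*-probability, and discount by R^4.
Enumerate all 2^4 = 16 price paths (U = up ×1.36, D = down ×0.68); each path with k up-moves has probability p*^k·(1−p*)^(4−k).
DDDD: M=46.9200, payoff=0.0000, prob=0.000685
UDDD: M=93.8400, payoff=0.0000, prob=0.003548
DUDD: M=63.8112, payoff=0.0000, prob=0.003548
UUDD: M=127.6224, payoff=0.0000, prob=0.018387
DDUD: M=46.9200, payoff=0.0000, prob=0.003548
UDUD: M=93.8400, payoff=0.0000, prob=0.018387
DUUD: M=86.7832, payoff=0.0000, prob=0.018387
UUUD: M=173.5665, payoff=21.6865, prob=0.095276
DDDU: M=46.9200, payoff=0.0000, prob=0.003548
UDDU: M=93.8400, payoff=0.0000, prob=0.018387
DUDU: M=63.8112, payoff=0.0000, prob=0.018387
UUDU: M=127.6224, payoff=0.0000, prob=0.095276
DDUU: M=59.0126, payoff=0.0000, prob=0.018387
UDUU: M=118.0252, payoff=0.0000, prob=0.095276
DUUU: M=118.0252, payoff=0.0000, prob=0.095276
UUUU: M=236.0504, payoff=84.1704, prob=0.493701
Price = Σ prob·payoff / R^4 = 43.621174 / 2.441406 = 17.8672

price = 17.8672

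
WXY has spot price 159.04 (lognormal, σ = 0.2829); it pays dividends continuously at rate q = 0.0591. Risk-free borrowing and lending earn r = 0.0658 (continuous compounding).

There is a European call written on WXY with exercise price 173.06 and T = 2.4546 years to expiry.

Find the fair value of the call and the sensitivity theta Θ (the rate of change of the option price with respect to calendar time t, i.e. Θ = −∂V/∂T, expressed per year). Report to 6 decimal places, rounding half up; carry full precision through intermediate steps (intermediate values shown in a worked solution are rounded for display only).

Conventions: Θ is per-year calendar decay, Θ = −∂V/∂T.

σ√T = 0.2829·√2.4546 = 0.443224
d₁ = (ln(S/K) + (r−q+σ²/2)T) / (σ√T) = (ln(159.04/173.06) + (0.0658−0.0591+0.2829²/2)·2.4546) / 0.443224 = (-0.084483 + 0.114670) / 0.443224 = 0.068108
d₂ = d₁ − σ√T = 0.068108 − 0.443224 = -0.375116
e^{−rT} = 0.850856
e^{−qT} = 0.864964
N(d₁) = 0.527150,  N(d₂) = 0.353787
Call price V = S·e^{−qT}·N(d₁) − K·e^{−rT}·N(d₂) = 72.516844 − 52.094813 = 20.422031
φ(d₁) = (1/√(2π))·e^{−d₁²/2} = 0.398018
Θ = −S·e^{−qT}·φ(d₁)·σ/(2√T) + q·S·e^{−qT}·N(d₁) − r·K·e^{−rT}·N(d₂) = −4.943335 + 4.285745 − 3.427839 = -4.085428

price = 20.422031
Θ = -4.085428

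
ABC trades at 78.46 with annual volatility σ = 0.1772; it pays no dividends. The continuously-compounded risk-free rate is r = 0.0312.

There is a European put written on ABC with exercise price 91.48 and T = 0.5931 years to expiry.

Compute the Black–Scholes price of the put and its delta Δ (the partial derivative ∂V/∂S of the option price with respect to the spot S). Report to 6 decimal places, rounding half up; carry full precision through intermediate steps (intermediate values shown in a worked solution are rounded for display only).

price = 12.315040
Δ = -0.821530

σ√T = 0.1772·√0.5931 = 0.136467
d₁ = (ln(S/K) + (r+σ²/2)T) / (σ√T) = (ln(78.46/91.48) + (0.0312+0.1772²/2)·0.5931) / 0.136467 = (-0.153531 + 0.027816) / 0.136467 = -0.921212
d₂ = d₁ − σ√T = -0.921212 − 0.136467 = -1.057679
e^{−rT} = 0.981665
N(−d₁) = 0.821530,  N(−d₂) = 0.854899
Put price V = K·e^{−rT}·N(−d₂) − S·N(−d₁) = 76.772299 − 64.457259 = 12.315040
Δ = −N(−d₁) = -0.821530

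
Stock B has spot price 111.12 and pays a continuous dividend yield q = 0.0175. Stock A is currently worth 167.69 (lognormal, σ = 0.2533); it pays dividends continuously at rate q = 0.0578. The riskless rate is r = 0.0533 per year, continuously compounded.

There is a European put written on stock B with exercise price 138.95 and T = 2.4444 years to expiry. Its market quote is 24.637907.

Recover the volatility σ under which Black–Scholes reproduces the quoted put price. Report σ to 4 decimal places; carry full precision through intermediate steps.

At σ = 0.2215 the Black–Scholes value reproduces the quote:
σ√T = 0.2215·√2.4444 = 0.346306
d₁ = (ln(S/K) + (r−q+σ²/2)T) / (σ√T) = (ln(111.12/138.95) + (0.0533−0.0175+0.2215²/2)·2.4444) / 0.346306 = (-0.223503 + 0.147473) / 0.346306 = -0.219546
d₂ = d₁ − σ√T = -0.219546 − 0.346306 = -0.565852
e^{−rT} = 0.877844
e^{−qT} = 0.958125
N(−d₁) = 0.586888,  N(−d₂) = 0.714253
V = K·e^{−rT}·N(−d₂) − S·e^{−qT}·N(−d₁) = 87.121983 − 62.484077 = 24.637907 (the quoted price), and the Black–Scholes price is strictly increasing in σ, so σ is unique

sigma = 0.2215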